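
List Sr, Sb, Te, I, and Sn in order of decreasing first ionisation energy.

I > Te > Sb > Sn > Sr

Sr is in period 5, group 2; Sn is in period 5, group 14; Sb is in period 5, group 15; Te is in period 5, group 16; I is in period 5, group 17.
First ionization energy rises across a period (greater Z_eff holds electrons more tightly) and falls down a group (valence electrons are farther from the nucleus).
All lie in period 5, so first ionization energy increases left to right.
So from highest to lowest: I > Te > Sb > Sn > Sr.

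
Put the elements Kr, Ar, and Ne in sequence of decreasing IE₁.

Ne, Ar, Kr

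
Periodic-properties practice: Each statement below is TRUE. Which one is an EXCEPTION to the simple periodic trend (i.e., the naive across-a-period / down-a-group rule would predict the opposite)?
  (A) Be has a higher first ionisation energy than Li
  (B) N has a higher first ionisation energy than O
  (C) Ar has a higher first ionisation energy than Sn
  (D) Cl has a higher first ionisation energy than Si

(B)

The general trend: first ionisation energy increases across a period and decreases down a group.
(A) Be (period 2, group 2) vs Li (period 2, group 1): the stated order agrees with the simple trend.
(B) N (period 2, group 15) vs O (period 2, group 16): the stated order contradicts the simple trend.
(C) Ar (period 3, group 18) vs Sn (period 5, group 14): the stated order agrees with the simple trend.
(D) Cl (period 3, group 17) vs Si (period 3, group 14): the stated order agrees with the simple trend.
The exception is (B): pairing an electron in O's 2p⁴ costs repulsion energy, so O ionizes more easily than half-filled N (2p³).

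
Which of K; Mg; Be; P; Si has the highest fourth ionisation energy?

Be

The fourth ionization energy removes an electron from the +3 ion. For each element: K³⁺ is already 2 electrons into the core; Mg³⁺ is already 1 electron into the core; Be³⁺ is already 1 electron into the core; P³⁺ still has 2 valence electrons; Si³⁺ still has 1 valence electron.
Core electrons are held far more tightly than valence electrons, so K, Mg and Be top the IE_4 order.
Valence configurations: P³⁺ [Ne]3s², Si³⁺ [Ne]3s¹.
Approximate IE_4 values (kJ/mol): K 5877, Mg 10543, Be 21007, P 4964, Si 4356.
Overall IE_4 order: Si < P < K < Mg < Be.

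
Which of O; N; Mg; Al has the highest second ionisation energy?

O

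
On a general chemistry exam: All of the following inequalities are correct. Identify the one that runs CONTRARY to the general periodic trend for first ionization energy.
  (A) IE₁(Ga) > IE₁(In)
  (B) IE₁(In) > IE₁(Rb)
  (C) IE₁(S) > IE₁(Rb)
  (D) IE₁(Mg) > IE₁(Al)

(D)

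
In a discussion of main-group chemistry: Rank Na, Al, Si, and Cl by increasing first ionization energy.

Across a period the outer electron is held more tightly (higher IE₁); down a group it sits in a higher shell, more shielded, and comes off more easily.
All lie in period 3, so first ionization energy increases left to right.
So from lowest to highest: Na < Al < Si < Cl.

Na < Al < Si < Cl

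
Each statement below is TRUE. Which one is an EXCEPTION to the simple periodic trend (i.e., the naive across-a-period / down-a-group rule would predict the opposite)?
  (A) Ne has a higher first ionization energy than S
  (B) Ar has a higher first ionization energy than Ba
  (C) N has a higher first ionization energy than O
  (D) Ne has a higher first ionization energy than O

(C)

The general trend: first ionization energy increases across a period and decreases down a group.
(A) Ne (period 2, group 18) vs S (period 3, group 16): the stated order agrees with the simple trend.
(B) Ar (period 3, group 18) vs Ba (period 6, group 2): the stated order agrees with the simple trend.
(C) N (period 2, group 15) vs O (period 2, group 16): the stated order contradicts the simple trend.
(D) Ne (period 2, group 18) vs O (period 2, group 16): the stated order agrees with the simple trend.
The exception is (C): pairing an electron in O's 2p⁴ costs repulsion energy, so O ionizes more easily than half-filled N (2p³).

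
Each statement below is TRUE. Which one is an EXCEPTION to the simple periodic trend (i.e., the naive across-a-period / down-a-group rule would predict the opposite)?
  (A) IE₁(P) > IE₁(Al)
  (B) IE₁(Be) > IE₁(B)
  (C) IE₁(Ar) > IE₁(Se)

(B)

The general trend: first ionisation energy increases across a period and decreases down a group.
(A) P (period 3, group 15) vs Al (period 3, group 13): the stated order agrees with the simple trend.
(B) Be (period 2, group 2) vs B (period 2, group 13): the stated order contradicts the simple trend.
(C) Ar (period 3, group 18) vs Se (period 4, group 16): the stated order agrees with the simple trend.
The exception is (B): removing B's lone 2p electron is easier than breaking Be's filled 2s².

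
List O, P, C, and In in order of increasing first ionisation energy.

In < P < C < O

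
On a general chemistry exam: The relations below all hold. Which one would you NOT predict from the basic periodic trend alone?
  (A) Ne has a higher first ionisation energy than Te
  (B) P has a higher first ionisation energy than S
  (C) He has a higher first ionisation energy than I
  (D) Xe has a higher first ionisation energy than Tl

(B)

The general trend: first ionisation energy increases across a period and decreases down a group.
(A) Ne (period 2, group 18) vs Te (period 5, group 16): the stated order agrees with the simple trend.
(B) P (period 3, group 15) vs S (period 3, group 16): the stated order contradicts the simple trend.
(C) He (period 1, group 18) vs I (period 5, group 17): the stated order agrees with the simple trend.
(D) Xe (period 5, group 18) vs Tl (period 6, group 13): the stated order agrees with the simple trend.
The exception is (B): S (3p⁴) ionizes more easily than half-filled P (3p³) because the paired 3p electron in S is pushed out by e⁻–e⁻ repulsion.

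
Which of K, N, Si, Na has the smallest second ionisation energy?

The second ionization energy removes an electron from the +1 ion. For each element: K⁺ is the bare [Ar] core; N⁺ still has 4 valence electrons; Si⁺ still has 3 valence electrons; Na⁺ is the bare [Ne] core.
Pulling an electron out of a noble-gas core costs far more than removing a remaining valence electron, so K and Na sit at the high end of IE_2.
Valence configurations: N⁺ [He]2s²2p², Si⁺ [Ne]3s²3p¹.
The numbers (kJ/mol): K 3052, N 2856, Si 1577, Na 4562.
So the second ionization energies run Si < N < K < Na.

Si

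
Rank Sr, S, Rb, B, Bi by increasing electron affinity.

Atoms with high Z_eff and room in the valence shell (especially the halogens) have the most exothermic electron affinities.
These span different periods and groups, so the two trends combine.
B > Sr: both effects reinforce here, so B is clearly the higher of the two.
Rb > B: this pair runs against the simple trend — see the exception note.
Bi > Rb: period and group pull opposite ways; the across-period shift dominates (91 vs 47 kJ/mol).
S > Bi: both effects reinforce here, so S is clearly the higher of the two.
Note the exception: Rb has a higher electron affinity than B, contrary to the simple trend — B's ns²np¹ configuration gives only a small electron affinity — the sparsely filled np subshell binds an added electron weakly.
Note the exception: Rb has a higher electron affinity than Sr, contrary to the simple trend — adding an electron to Sr (ns²) has to open a new, higher-energy np subshell, which is unfavourable.
Tabulated electron affinity (kJ/mol): B 27, S 200, Rb 47, Sr 5, Bi 91.
So from lowest to highest: Sr < B < Rb < Bi < S.

Sr < B < Rb < Bi < S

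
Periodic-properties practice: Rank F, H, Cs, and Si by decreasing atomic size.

Moving right in a period, electrons are added to the same shell under a stronger nuclear pull, so atoms get smaller; moving down, a new shell is opened and atoms get larger.
Neither a single period nor a single group — weigh both effects.
F > H: period and group pull opposite ways; the down-group shift dominates (64 vs 32 pm).
Si > F: both effects reinforce here, so Si is clearly the larger of the two.
Cs > Si: both effects reinforce here, so Cs is clearly the larger of the two.
Tabulated atomic radius (pm): H 32, F 64, Si 116, Cs 232.
So from largest to smallest: Cs > Si > F > H.

Cs, Si, F, H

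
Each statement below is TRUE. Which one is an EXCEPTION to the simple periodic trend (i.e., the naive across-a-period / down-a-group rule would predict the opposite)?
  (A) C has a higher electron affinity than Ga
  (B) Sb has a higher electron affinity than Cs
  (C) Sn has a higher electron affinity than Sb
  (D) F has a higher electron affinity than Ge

The general trend: electron affinity increases across a period and decreases down a group.
(A) C (period 2, group 14) vs Ga (period 4, group 13): the stated order agrees with the simple trend.
(B) Sb (period 5, group 15) vs Cs (period 6, group 1): the stated order agrees with the simple trend.
(C) Sn (period 5, group 14) vs Sb (period 5, group 15): the stated order contradicts the simple trend.
(D) F (period 2, group 17) vs Ge (period 4, group 14): the stated order agrees with the simple trend.
The exception is (C): adding an electron to Sb's half-filled 5p³ is unfavourable, so Sn has the more exothermic EA.

(C)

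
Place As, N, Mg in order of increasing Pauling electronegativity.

Electronegativity increases across a period and decreases down a group, tracking effective nuclear charge and atomic size.
These span different periods and groups, so the two trends combine.
As > Mg: the two effects oppose for this pair; the across-period effect wins (2.18 vs 1.31).
N > As: N sits above As in group 15, so the down-group effect alone puts N higher.
For reference (Pauling): N 3.04, Mg 1.31, As 2.18.
So from lowest to highest: Mg < As < N.

Mg, As, N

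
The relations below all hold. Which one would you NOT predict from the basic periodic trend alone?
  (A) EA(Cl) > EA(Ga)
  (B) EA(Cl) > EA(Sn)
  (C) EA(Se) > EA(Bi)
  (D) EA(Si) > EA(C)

The general trend: electron affinity increases across a period and decreases down a group.
(A) Cl (period 3, group 17) vs Ga (period 4, group 13): the stated order agrees with the simple trend.
(B) Cl (period 3, group 17) vs Sn (period 5, group 14): the stated order agrees with the simple trend.
(C) Se (period 4, group 16) vs Bi (period 6, group 15): the stated order agrees with the simple trend.
(D) Si (period 3, group 14) vs C (period 2, group 14): the stated order contradicts the simple trend.
The exception is (D): Si's larger, more diffuse 3p orbitals accept an added electron slightly more readily than C's compact 2p.

(D)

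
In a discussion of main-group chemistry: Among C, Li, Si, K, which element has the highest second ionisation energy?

The second ionization energy removes an electron from the +1 ion. For each element: C⁺ still has 3 valence electrons; Li⁺ is the bare [He] core; Si⁺ still has 3 valence electrons; K⁺ is the bare [Ar] core.
Pulling an electron out of a noble-gas core costs far more than removing a remaining valence electron, so K and Li sit at the high end of IE_2.
Valence configurations: C⁺ [He]2s²2p¹, Si⁺ [Ne]3s²3p¹.
The numbers (kJ/mol): C 2353, Li 7298, Si 1577, K 3052.
Putting it together, IE_2: Si < C < K < Li.

Li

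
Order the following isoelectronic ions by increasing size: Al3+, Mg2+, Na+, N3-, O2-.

Al3+ < Mg2+ < Na+ < O2- < N3-

All of these have 10 electrons, so size is governed by nuclear charge alone: the more protons, the stronger the pull on the same electron cloud, and the smaller the ion.
Nuclear charges: Al3+ (Z=13), Mg2+ (Z=12), Na+ (Z=11), O2- (Z=8), N3- (Z=7).
Smallest to largest: Al3+ < Mg2+ < Na+ < O2- < N3-.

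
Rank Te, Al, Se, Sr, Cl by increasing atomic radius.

Cl < Se < Al < Te < Sr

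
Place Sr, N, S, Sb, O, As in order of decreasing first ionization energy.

IE₁ increases left→right with effective nuclear charge and decreases top→bottom as the valence shell moves farther out.
Here both period and group differ, so the two effects have to be weighed against each other.
Sb > Sr: Sb lies to the right of Sr in period 5, so the across-period effect alone puts Sb higher.
As > Sb: they share group 15; the group trend gives As the larger value.
S > As: relative to As, both the across-period and down-group shifts push S's first ionization energy up.
O > S: they share group 16; the group trend gives O the larger value.
N > O: this pair runs against the simple trend — see the exception note.
Note the exception: N has a higher first ionization energy than O, contrary to the simple trend — pairing an electron in O's 2p⁴ costs repulsion energy, so O ionizes more easily than half-filled N (2p³).
For reference (kJ/mol): N 1402, O 1314, S 1000, As 947, Sr 550, Sb 831.
So from highest to lowest: N > O > S > As > Sb > Sr.

N, O, S, As, Sb, Sr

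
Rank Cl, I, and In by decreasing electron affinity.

Cl > I > In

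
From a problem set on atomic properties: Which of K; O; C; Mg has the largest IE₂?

O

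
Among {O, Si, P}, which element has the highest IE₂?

O

After 1 electron has been removed, what remains? O⁺ still has 5 valence electrons; Si⁺ still has 3 valence electrons; P⁺ still has 4 valence electrons.
All are still removing valence electrons, so compare the +1 ions as you would atoms: IE_2 generally rises across a period (higher Z_eff) and falls down a group (larger shell), subject to the usual subshell exceptions.
Valence configurations: O⁺ [He]2s²2p³, Si⁺ [Ne]3s²3p¹, P⁺ [Ne]3s²3p².
Approximate IE_2 values (kJ/mol): O 3388, Si 1577, P 1907.
Overall IE_2 order: Si < P < O.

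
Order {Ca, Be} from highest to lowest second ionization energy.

Be > Ca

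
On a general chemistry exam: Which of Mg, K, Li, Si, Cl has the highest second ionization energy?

Li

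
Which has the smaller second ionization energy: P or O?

IE_2 is the cost of taking one more electron from the +1 cation: P⁺ still has 4 valence electrons; O⁺ still has 5 valence electrons.
All are still removing valence electrons, so compare the +1 ions as you would atoms: IE_2 generally rises across a period (higher Z_eff) and falls down a group (larger shell), subject to the usual subshell exceptions.
Valence configurations: P⁺ [Ne]3s²3p², O⁺ [He]2s²2p³.
Approximate IE_2 values (kJ/mol): P 1907, O 3388.
So the second ionization energies run P < O.

P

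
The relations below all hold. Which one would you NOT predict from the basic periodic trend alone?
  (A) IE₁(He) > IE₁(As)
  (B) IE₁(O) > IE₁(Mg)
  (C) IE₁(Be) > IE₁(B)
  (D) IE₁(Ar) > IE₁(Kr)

The general trend: first ionisation energy increases across a period and decreases down a group.
(A) He (period 1, group 18) vs As (period 4, group 15): the stated order agrees with the simple trend.
(B) O (period 2, group 16) vs Mg (period 3, group 2): the stated order agrees with the simple trend.
(C) Be (period 2, group 2) vs B (period 2, group 13): the stated order contradicts the simple trend.
(D) Ar (period 3, group 18) vs Kr (period 4, group 18): the stated order agrees with the simple trend.
The exception is (C): removing B's lone 2p electron is easier than breaking Be's filled 2s².

(C)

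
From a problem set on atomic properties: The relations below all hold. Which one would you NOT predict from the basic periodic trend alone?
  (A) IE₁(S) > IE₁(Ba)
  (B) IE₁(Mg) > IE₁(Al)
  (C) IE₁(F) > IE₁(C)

(B)

The general trend: IE₁ increases across a period and decreases down a group.
(A) S (period 3, group 16) vs Ba (period 6, group 2): the stated order agrees with the simple trend.
(B) Mg (period 3, group 2) vs Al (period 3, group 13): the stated order contradicts the simple trend.
(C) F (period 2, group 17) vs C (period 2, group 14): the stated order agrees with the simple trend.
The exception is (B): Al's single 3p electron is easier to remove than one from Mg's filled 3s².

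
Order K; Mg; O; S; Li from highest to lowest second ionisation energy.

The second ionization energy removes an electron from the +1 ion. For each element: K⁺ is the bare [Ar] core; Mg⁺ still has 1 valence electron; O⁺ still has 5 valence electrons; S⁺ still has 5 valence electrons; Li⁺ is the bare [He] core.
Usually core removal costs more than valence removal, but here the competition is close: a tightly held n=2 valence electron can cost more to remove than an n=3 core electron, so the actual values have to decide it.
Valence configurations: Mg⁺ [Ne]3s¹, O⁺ [He]2s²2p³, S⁺ [Ne]3s²3p³.
Approximate IE_2 values (kJ/mol): K 3052, Mg 1451, O 3388, S 2252, Li 7298.
Overall IE_2 order: Mg < S < K < O < Li.

Li > O > K > S > Mg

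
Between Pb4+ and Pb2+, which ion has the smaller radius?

Both ions have Z = 82 protons, but Pb4+ has lost more electrons, so its remaining electrons feel a larger effective nuclear charge per electron and are pulled in more tightly.
Higher positive charge → smaller ion, so Pb2+ > Pb4+.

Pb4+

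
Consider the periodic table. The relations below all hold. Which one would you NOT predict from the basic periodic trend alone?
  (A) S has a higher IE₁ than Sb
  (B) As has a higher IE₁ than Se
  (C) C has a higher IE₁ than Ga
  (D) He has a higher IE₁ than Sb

The general trend: IE₁ increases across a period and decreases down a group.
(A) S (period 3, group 16) vs Sb (period 5, group 15): the stated order agrees with the simple trend.
(B) As (period 4, group 15) vs Se (period 4, group 16): the stated order contradicts the simple trend.
(C) C (period 2, group 14) vs Ga (period 4, group 13): the stated order agrees with the simple trend.
(D) He (period 1, group 18) vs Sb (period 5, group 15): the stated order agrees with the simple trend.
The exception is (B): Se (4p⁴) ionizes more easily than half-filled As (4p³).

(B)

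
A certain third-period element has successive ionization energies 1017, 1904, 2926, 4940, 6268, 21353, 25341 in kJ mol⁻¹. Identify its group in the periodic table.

Look for the largest jump between consecutive ionization energies: IE6/IE5 ≈ 3.4, far larger than any earlier ratio.
That jump marks the point where a core electron is being removed. So the atom has 5 valence electrons.
A main-group element with 5 valence electrons is in group 15.

Group 15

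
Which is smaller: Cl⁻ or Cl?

Forming Cl⁻ adds 1 electron to Cl. More electron–electron repulsion in the same shell, with unchanged nuclear charge, lets the cloud expand.
An anion is larger than its parent atom: Cl⁻ > Cl.

Cl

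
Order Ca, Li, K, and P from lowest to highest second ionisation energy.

Ca < P < K < Li

IE_2 is the cost of taking one more electron from the +1 cation: Ca⁺ still has 1 valence electron; Li⁺ is the bare [He] core; K⁺ is the bare [Ar] core; P⁺ still has 4 valence electrons.
Pulling an electron out of a noble-gas core costs far more than removing a remaining valence electron, so K and Li sit at the high end of IE_2.
Valence configurations: Ca⁺ [Ar]4s¹, P⁺ [Ne]3s²3p².
Approximate IE_2 values (kJ/mol): Ca 1145, Li 7298, K 3052, P 1907.
Hence IE_2: Ca < P < K < Li.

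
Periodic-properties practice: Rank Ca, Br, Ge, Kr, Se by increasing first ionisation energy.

Ca is in period 4, group 2; Ge is in period 4, group 14; Se is in period 4, group 16; Br is in period 4, group 17; Kr is in period 4, group 18.
Removing the outermost electron gets harder across a period and easier down a group.
All lie in period 4, so first ionization energy increases left to right.
So from lowest to highest: Ca < Ge < Se < Br < Kr.

Ca < Ge < Se < Br < Kr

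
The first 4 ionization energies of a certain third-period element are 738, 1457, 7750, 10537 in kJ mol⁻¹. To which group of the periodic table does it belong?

Look for the largest jump between consecutive ionization energies: IE3/IE2 ≈ 5.3, far larger than any earlier ratio.
That jump marks the point where a core electron is being removed. So the atom has 2 valence electrons.
A main-group element with 2 valence electrons is in group 2.

Group 2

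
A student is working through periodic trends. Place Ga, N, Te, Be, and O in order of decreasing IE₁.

N > O > Be > Te > Ga

Be is in period 2, group 2; N is in period 2, group 15; O is in period 2, group 16; Ga is in period 4, group 13; Te is in period 5, group 16.
First ionization energy rises across a period (greater Z_eff holds electrons more tightly) and falls down a group (valence electrons are farther from the nucleus).
These span different periods and groups, so the two trends combine.
Te > Ga: period and group pull opposite ways; the across-period shift dominates (869 vs 579 kJ/mol).
Be > Te: period and group pull opposite ways; the down-group shift dominates (900 vs 869 kJ/mol).
O > Be: both are in period 2; the period trend gives O the larger value.
N > O: this pair runs against the simple trend — see the exception note.
Note the exception: N has a higher first ionization energy than O, contrary to the simple trend — pairing an electron in O's 2p⁴ costs repulsion energy, so O ionizes more easily than half-filled N (2p³).
Approximate values (kJ/mol): Be 900, N 1402, O 1314, Ga 579, Te 869.
So from highest to lowest: N > O > Be > Te > Ga.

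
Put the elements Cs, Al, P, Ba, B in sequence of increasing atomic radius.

B < P < Al < Ba < Cs

Moving right in a period, electrons are added to the same shell under a stronger nuclear pull, so atoms get smaller; moving down, a new shell is opened and atoms get larger.
Here both period and group differ, so the two effects have to be weighed against each other.
P > B: the two effects oppose for this pair; the down-group effect wins (111 vs 85 pm).
Al > P: Al lies to the left of P in period 3, so the across-period effect alone puts Al larger.
Ba > Al: both effects reinforce here, so Ba is clearly the larger of the two.
Cs > Ba: Cs lies to the left of Ba in period 6, so the across-period effect alone puts Cs larger.
Tabulated atomic radius (pm): B 85, Al 126, P 111, Cs 232, Ba 196.
So from smallest to largest: B < P < Al < Ba < Cs.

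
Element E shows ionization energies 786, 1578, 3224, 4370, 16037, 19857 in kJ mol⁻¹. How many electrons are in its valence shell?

Look for the largest jump between consecutive ionization energies: IE5/IE4 ≈ 3.7, far larger than any earlier ratio.
That jump marks the point where a core electron is being removed. So the atom has 4 valence electrons.

4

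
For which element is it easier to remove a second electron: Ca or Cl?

Ca

IE_2 is the cost of taking one more electron from the +1 cation: Ca⁺ still has 1 valence electron; Cl⁺ still has 6 valence electrons.
All are still removing valence electrons, so compare the +1 ions as you would atoms: IE_2 generally rises across a period (higher Z_eff) and falls down a group (larger shell), subject to the usual subshell exceptions.
Valence configurations: Ca⁺ [Ar]4s¹, Cl⁺ [Ne]3s²3p⁴.
Tabulated IE_2 (kJ/mol): Ca 1145, Cl 2298.
Overall IE_2 order: Ca < Cl.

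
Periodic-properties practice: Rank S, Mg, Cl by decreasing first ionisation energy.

Cl > S > Mg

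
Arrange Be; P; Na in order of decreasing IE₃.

Be, Na, P

Consider each +2 ion: Be²⁺ is the bare [He] core; P²⁺ still has 3 valence electrons; Na²⁺ is already 1 electron into the core.
Breaking into a closed-shell core is much more expensive than removing a leftover valence electron — Na and Be have the largest IE_3 here.
Approximate IE_3 values (kJ/mol): Be 14849, P 2914, Na 6910.
Overall IE_3 order: P < Na < Be.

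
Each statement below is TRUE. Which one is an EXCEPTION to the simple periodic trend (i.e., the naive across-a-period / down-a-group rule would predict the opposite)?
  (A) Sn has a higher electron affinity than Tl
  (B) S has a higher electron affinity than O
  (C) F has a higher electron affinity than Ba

(B)

The general trend: electron affinity increases across a period and decreases down a group.
(A) Sn (period 5, group 14) vs Tl (period 6, group 13): the stated order agrees with the simple trend.
(B) S (period 3, group 16) vs O (period 2, group 16): the stated order contradicts the simple trend.
(C) F (period 2, group 17) vs Ba (period 6, group 2): the stated order agrees with the simple trend.
The exception is (B): the compact 2p subshell of O repels the added electron more than S's larger 3p does.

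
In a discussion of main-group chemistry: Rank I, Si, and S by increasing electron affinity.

Si < S < I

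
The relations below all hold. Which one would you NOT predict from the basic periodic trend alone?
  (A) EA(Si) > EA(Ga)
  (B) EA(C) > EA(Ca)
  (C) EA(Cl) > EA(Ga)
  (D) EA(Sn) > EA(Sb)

The general trend: electron affinity increases across a period and decreases down a group.
(A) Si (period 3, group 14) vs Ga (period 4, group 13): the stated order agrees with the simple trend.
(B) C (period 2, group 14) vs Ca (period 4, group 2): the stated order agrees with the simple trend.
(C) Cl (period 3, group 17) vs Ga (period 4, group 13): the stated order agrees with the simple trend.
(D) Sn (period 5, group 14) vs Sb (period 5, group 15): the stated order contradicts the simple trend.
The exception is (D): adding an electron to Sb's half-filled 5p³ is unfavourable, so Sn has the more exothermic EA.

(D)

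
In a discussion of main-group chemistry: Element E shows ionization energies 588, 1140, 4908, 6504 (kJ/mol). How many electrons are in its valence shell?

2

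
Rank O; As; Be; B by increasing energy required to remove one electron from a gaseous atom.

Be is in period 2, group 2; B is in period 2, group 13; O is in period 2, group 16; As is in period 4, group 15.
First ionization energy rises across a period (greater Z_eff holds electrons more tightly) and falls down a group (valence electrons are farther from the nucleus).
These span different periods and groups, so the two trends combine.
Be > B: this pair runs against the simple trend — see the exception note.
As > Be: the two effects oppose for this pair; the across-period effect wins (947 vs 900 kJ/mol).
O > As: both effects reinforce here, so O is clearly the higher of the two.
Note the exception: Be has a higher first ionization energy than B, contrary to the simple trend — removing B's lone 2p electron is easier than breaking Be's filled 2s².
For reference (kJ/mol): Be 900, B 801, O 1314, As 947.
So from lowest to highest: B < Be < As < O.

B, Be, As, O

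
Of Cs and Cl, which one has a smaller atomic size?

Cl

Moving right in a period, electrons are added to the same shell under a stronger nuclear pull, so atoms get smaller; moving down, a new shell is opened and atoms get larger.
These span different periods and groups, so the two trends combine.
Cs > Cl: both effects reinforce here, so Cs is clearly the larger of the two.
For reference (pm): Cl 99, Cs 232.
So Cl has the smaller atomic size (Cl < Cs).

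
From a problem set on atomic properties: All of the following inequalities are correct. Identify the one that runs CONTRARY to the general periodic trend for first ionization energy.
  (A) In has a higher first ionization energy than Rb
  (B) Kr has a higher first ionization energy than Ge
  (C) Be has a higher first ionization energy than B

The general trend: first ionization energy increases across a period and decreases down a group.
(A) In (period 5, group 13) vs Rb (period 5, group 1): the stated order agrees with the simple trend.
(B) Kr (period 4, group 18) vs Ge (period 4, group 14): the stated order agrees with the simple trend.
(C) Be (period 2, group 2) vs B (period 2, group 13): the stated order contradicts the simple trend.
The exception is (C): removing B's lone 2p electron is easier than breaking Be's filled 2s².

(C)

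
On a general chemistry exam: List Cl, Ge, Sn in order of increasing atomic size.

Cl, Ge, Sn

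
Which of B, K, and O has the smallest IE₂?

The second ionization energy removes an electron from the +1 ion. For each element: B⁺ still has 2 valence electrons; K⁺ is the bare [Ar] core; O⁺ still has 5 valence electrons.
Usually core removal costs more than valence removal, but here the competition is close: a tightly held n=2 valence electron can cost more to remove than an n=3 core electron, so the actual values have to decide it.
Valence configurations: B⁺ [He]2s², O⁺ [He]2s²2p³.
Approximate IE_2 values (kJ/mol): B 2427, K 3052, O 3388.
Overall IE_2 order: B < K < O.

B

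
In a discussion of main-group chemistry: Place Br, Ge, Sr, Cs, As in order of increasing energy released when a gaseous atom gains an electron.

Ge is in period 4, group 14; As is in period 4, group 15; Br is in period 4, group 17; Sr is in period 5, group 2; Cs is in period 6, group 1.
Electron affinity generally becomes more exothermic across a period toward the halogens and less exothermic down a group.
Neither a single period nor a single group — weigh both effects.
Cs > Sr: this pair runs against the simple trend — see the exception note.
As > Cs: relative to Cs, both the across-period and down-group shifts push As's electron affinity up.
Ge > As: this pair runs against the simple trend — see the exception note.
Br > Ge: Br lies to the right of Ge in period 4, so the across-period effect alone puts Br higher.
Note the exception: Cs has a higher electron affinity than Sr, contrary to the simple trend — adding an electron to Sr (ns²) has to open a new, higher-energy np subshell, which is unfavourable.
Note the exception: Ge has a higher electron affinity than As, contrary to the simple trend — adding an electron to As's half-filled 4p³ is unfavourable, so Ge (4p²) has the more exothermic EA.
For reference (kJ/mol): Ge 119, As 78, Br 325, Sr 5, Cs 46.
So from lowest to highest: Sr < Cs < As < Ge < Br.

Sr < Cs < As < Ge < Br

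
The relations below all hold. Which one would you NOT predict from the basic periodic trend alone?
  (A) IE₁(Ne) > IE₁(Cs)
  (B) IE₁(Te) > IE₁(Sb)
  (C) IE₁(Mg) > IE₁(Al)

(C)

The general trend: IE₁ increases across a period and decreases down a group.
(A) Ne (period 2, group 18) vs Cs (period 6, group 1): the stated order agrees with the simple trend.
(B) Te (period 5, group 16) vs Sb (period 5, group 15): the stated order agrees with the simple trend.
(C) Mg (period 3, group 2) vs Al (period 3, group 13): the stated order contradicts the simple trend.
The exception is (C): Al's single 3p electron is easier to remove than one from Mg's filled 3s².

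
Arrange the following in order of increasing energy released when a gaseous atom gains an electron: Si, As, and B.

B is in period 2, group 13; Si is in period 3, group 14; As is in period 4, group 15.
Atoms with high Z_eff and room in the valence shell (especially the halogens) have the most exothermic electron affinities.
A diagonal step moves right (one effect) and down (the opposite effect) at once.
As > B: the two effects oppose for this pair; the across-period effect wins (78 vs 27 kJ/mol).
Si > As: the two effects oppose for this pair; the down-group effect wins (134 vs 78 kJ/mol).
For reference (kJ/mol): B 27, Si 134, As 78.
So from lowest to highest: B < As < Si.

B < As < Si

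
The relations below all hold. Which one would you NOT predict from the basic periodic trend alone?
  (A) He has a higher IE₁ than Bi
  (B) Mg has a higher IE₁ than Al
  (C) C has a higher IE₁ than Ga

(B)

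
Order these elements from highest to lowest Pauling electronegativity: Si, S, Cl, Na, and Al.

Cl > S > Si > Al > Na

Na is in period 3, group 1; Al is in period 3, group 13; Si is in period 3, group 14; S is in period 3, group 16; Cl is in period 3, group 17.
Electronegativity increases across a period and decreases down a group, tracking effective nuclear charge and atomic size.
All lie in period 3, so electronegativity increases left to right.
So from highest to lowest: Cl > S > Si > Al > Na.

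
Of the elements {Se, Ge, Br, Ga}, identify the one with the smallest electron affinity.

Adding an electron releases more energy for atoms nearer the top right (short of the noble gases).
All lie in period 4, so electron affinity increases left to right.
The smallest electron affinity among these belongs to Ga.

Ga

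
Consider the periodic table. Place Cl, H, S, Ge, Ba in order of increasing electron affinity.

Ba, H, Ge, S, Cl

Adding an electron releases more energy for atoms nearer the top right (short of the noble gases).
Neither a single period nor a single group — weigh both effects.
H > Ba: period and group pull opposite ways; the down-group shift dominates (73 vs 14 kJ/mol).
Ge > H: period and group pull opposite ways; the across-period shift dominates (119 vs 73 kJ/mol).
S > Ge: relative to Ge, both the across-period and down-group shifts push S's electron affinity up.
Cl > S: both are in period 3; the period trend gives Cl the larger value.
For reference (kJ/mol): H 73, S 200, Cl 349, Ge 119, Ba 14.
So from lowest to highest: Ba < H < Ge < S < Cl.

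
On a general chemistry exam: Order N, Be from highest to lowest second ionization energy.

N > Be

After 1 electron has been removed, what remains? N⁺ still has 4 valence electrons; Be⁺ still has 1 valence electron.
All are still removing valence electrons, so compare the +1 ions as you would atoms: IE_2 generally rises across a period (higher Z_eff) and falls down a group (larger shell), subject to the usual subshell exceptions.
Valence configurations: N⁺ [He]2s²2p², Be⁺ [He]2s¹.
The numbers (kJ/mol): N 2856, Be 1757.
So the second ionization energies run Be < N.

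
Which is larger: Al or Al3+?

Al

Forming Al3+ removes 3 electrons from Al. Fewer electrons for the same nuclear charge means less shielding and a higher Z_eff on the remaining electrons, and for main-group metals the entire outer shell is lost.
A cation is smaller than its parent atom: Al3+ < Al.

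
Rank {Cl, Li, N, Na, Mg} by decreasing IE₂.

Li, Na, N, Cl, Mg

IE_2 is the cost of taking one more electron from the +1 cation: Cl⁺ still has 6 valence electrons; Li⁺ is the bare [He] core; N⁺ still has 4 valence electrons; Na⁺ is the bare [Ne] core; Mg⁺ still has 1 valence electron.
Breaking into a closed-shell core is much more expensive than removing a leftover valence electron — Na and Li have the largest IE_2 here.
Valence configurations: Cl⁺ [Ne]3s²3p⁴, N⁺ [He]2s²2p², Mg⁺ [Ne]3s¹.
Approximate IE_2 values (kJ/mol): Cl 2298, Li 7298, N 2856, Na 4562, Mg 1451.
Hence IE_2: Mg < Cl < N < Na < Li.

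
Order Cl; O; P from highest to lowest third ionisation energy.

O, Cl, P

Consider each +2 ion: Cl²⁺ still has 5 valence electrons; O²⁺ still has 4 valence electrons; P²⁺ still has 3 valence electrons.
All are still removing valence electrons, so compare the +2 ions as you would atoms: IE_3 generally rises across a period (higher Z_eff) and falls down a group (larger shell), subject to the usual subshell exceptions.
Valence configurations: Cl²⁺ [Ne]3s²3p³, O²⁺ [He]2s²2p², P²⁺ [Ne]3s²3p¹.
Tabulated IE_3 (kJ/mol): Cl 3822, O 5300, P 2914.
So the third ionization energies run P < Cl < O.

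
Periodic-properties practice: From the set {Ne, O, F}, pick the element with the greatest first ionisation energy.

IE₁ increases left→right with effective nuclear charge and decreases top→bottom as the valence shell moves farther out.
All lie in period 2, so first ionization energy increases left to right.
The greatest first ionisation energy among these belongs to Ne.

Ne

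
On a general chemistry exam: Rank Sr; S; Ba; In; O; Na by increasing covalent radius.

O is in period 2, group 16; Na is in period 3, group 1; S is in period 3, group 16; Sr is in period 5, group 2; In is in period 5, group 13; Ba is in period 6, group 2.
Moving right in a period, electrons are added to the same shell under a stronger nuclear pull, so atoms get smaller; moving down, a new shell is opened and atoms get larger.
Neither a single period nor a single group — weigh both effects.
S > O: they share group 16; the group trend gives S the larger value.
In > S: both effects reinforce here, so In is clearly the larger of the two.
Na > In: the two effects oppose for this pair; the across-period effect wins (155 vs 142 pm).
Sr > Na: period and group pull opposite ways; the down-group shift dominates (185 vs 155 pm).
Ba > Sr: they share group 2; the group trend gives Ba the larger value.
Approximate values (pm): O 63, Na 155, S 103, Sr 185, In 142, Ba 196.
So from smallest to largest: O < S < In < Na < Sr < Ba.

O, S, In, Na, Sr, Ba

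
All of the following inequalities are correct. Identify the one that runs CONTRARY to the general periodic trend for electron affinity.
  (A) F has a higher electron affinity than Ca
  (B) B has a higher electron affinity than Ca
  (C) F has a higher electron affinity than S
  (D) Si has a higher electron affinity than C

The general trend: electron affinity increases across a period and decreases down a group.
(A) F (period 2, group 17) vs Ca (period 4, group 2): the stated order agrees with the simple trend.
(B) B (period 2, group 13) vs Ca (period 4, group 2): the stated order agrees with the simple trend.
(C) F (period 2, group 17) vs S (period 3, group 16): the stated order agrees with the simple trend.
(D) Si (period 3, group 14) vs C (period 2, group 14): the stated order contradicts the simple trend.
The exception is (D): Si's larger, more diffuse 3p orbitals accept an added electron slightly more readily than C's compact 2p.

(D)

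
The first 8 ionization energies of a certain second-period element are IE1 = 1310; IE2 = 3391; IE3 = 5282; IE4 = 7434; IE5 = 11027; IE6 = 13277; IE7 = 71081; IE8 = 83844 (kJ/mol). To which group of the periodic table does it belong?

Group 16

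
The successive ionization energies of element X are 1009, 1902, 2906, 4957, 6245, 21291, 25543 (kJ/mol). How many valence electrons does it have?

Look for the largest jump between consecutive ionization energies: IE6/IE5 ≈ 3.4, far larger than any earlier ratio.
That jump marks the point where a core electron is being removed. So the atom has 5 valence electrons.

5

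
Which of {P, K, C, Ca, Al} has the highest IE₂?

K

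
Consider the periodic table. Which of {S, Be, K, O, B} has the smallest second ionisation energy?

Be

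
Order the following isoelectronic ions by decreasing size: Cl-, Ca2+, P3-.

P3- > Cl- > Ca2+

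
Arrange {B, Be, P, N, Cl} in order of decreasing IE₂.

N > B > Cl > P > Be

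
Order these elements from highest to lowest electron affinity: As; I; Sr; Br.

Br, I, As, Sr

As is in period 4, group 15; Br is in period 4, group 17; Sr is in period 5, group 2; I is in period 5, group 17.
Atoms with high Z_eff and room in the valence shell (especially the halogens) have the most exothermic electron affinities.
These span different periods and groups, so the two trends combine.
As > Sr: both effects reinforce here, so As is clearly the higher of the two.
I > As: period and group pull opposite ways; the across-period shift dominates (295 vs 78 kJ/mol).
Br > I: they share group 17; the group trend gives Br the larger value.
Approximate values (kJ/mol): As 78, Br 325, Sr 5, I 295.
So from highest to lowest: Br > I > As > Sr.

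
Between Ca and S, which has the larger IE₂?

S

After 1 electron has been removed, what remains? Ca⁺ still has 1 valence electron; S⁺ still has 5 valence electrons.
All are still removing valence electrons, so compare the +1 ions as you would atoms: IE_2 generally rises across a period (higher Z_eff) and falls down a group (larger shell), subject to the usual subshell exceptions.
Valence configurations: Ca⁺ [Ar]4s¹, S⁺ [Ne]3s²3p³.
Approximate IE_2 values (kJ/mol): Ca 1145, S 2252.
Overall IE_2 order: Ca < S.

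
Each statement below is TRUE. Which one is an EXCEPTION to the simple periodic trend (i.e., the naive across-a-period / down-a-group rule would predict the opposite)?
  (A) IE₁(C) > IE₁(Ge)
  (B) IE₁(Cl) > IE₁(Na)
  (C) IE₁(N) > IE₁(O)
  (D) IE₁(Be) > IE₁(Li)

(C)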